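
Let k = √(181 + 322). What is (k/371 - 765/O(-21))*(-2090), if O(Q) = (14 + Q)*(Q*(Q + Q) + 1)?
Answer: -1598850/6181 - 2090*√503/371 ≈ -385.02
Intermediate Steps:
O(Q) = (1 + 2*Q²)*(14 + Q) (O(Q) = (14 + Q)*(Q*(2*Q) + 1) = (14 + Q)*(2*Q² + 1) = (14 + Q)*(1 + 2*Q²) = (1 + 2*Q²)*(14 + Q))
k = √503 ≈ 22.428
(k/371 - 765/O(-21))*(-2090) = (√503/371 - 765/(14 - 21 + 2*(-21)³ + 28*(-21)²))*(-2090) = (√503*(1/371) - 765/(14 - 21 + 2*(-9261) + 28*441))*(-2090) = (√503/371 - 765/(14 - 21 - 18522 + 12348))*(-2090) = (√503/371 - 765/(-6181))*(-2090) = (√503/371 - 765*(-1/6181))*(-2090) = (√503/371 + 765/6181)*(-2090) = (765/6181 + √503/371)*(-2090) = -1598850/6181 - 2090*√503/371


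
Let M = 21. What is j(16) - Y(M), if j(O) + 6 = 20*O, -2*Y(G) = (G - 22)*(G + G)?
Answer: 293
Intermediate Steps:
Y(G) = -G*(-22 + G) (Y(G) = -(G - 22)*(G + G)/2 = -(-22 + G)*2*G/2 = -G*(-22 + G))
j(O) = -6 + 20*O
j(16) - Y(M) = (-6 + 20*16) - 21*(22 - 1*21) = (-6 + 320) - 21*(22 - 21) = 314 - 21 = 293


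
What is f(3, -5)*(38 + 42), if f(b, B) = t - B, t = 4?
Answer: 720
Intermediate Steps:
f(b, B) = 4 - B
f(3, -5)*(38 + 42) = (4 - 1*(-5))*(38 + 42) = (4 + 5)*80 = 9*80 = 720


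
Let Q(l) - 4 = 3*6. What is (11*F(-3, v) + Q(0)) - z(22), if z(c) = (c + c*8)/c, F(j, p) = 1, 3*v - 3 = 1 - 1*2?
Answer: 24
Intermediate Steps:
v = 2/3 (v = 1 + (1 - 1*2)/3 = 1 + (1 - 2)/3 = 1 + (1/3)*(-1) = 1 - 1/3 = 2/3 ≈ 0.66667)
Q(l) = 22 (Q(l) = 4 + 3*6 = 4 + 18 = 22)
z(c) = 9 (z(c) = (c + 8*c)/c = (9*c)/c = 9)
(11*F(-3, v) + Q(0)) - z(22) = (11*1 + 22) - 1*9 = (11 + 22) - 9 = 33 - 9 = 24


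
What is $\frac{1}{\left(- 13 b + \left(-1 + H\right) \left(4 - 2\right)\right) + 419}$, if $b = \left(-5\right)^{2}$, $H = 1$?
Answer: $\frac{1}{94} \approx 0.010638$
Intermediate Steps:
$b = 25$
$\frac{1}{\left(- 13 b + \left(-1 + H\right) \left(4 - 2\right)\right) + 419} = \frac{1}{\left(\left(-13\right) 25 + \left(-1 + 1\right) \left(4 - 2\right)\right) + 419} = \frac{1}{\left(-325 + 0 \cdot 2\right) + 419} = \frac{1}{\left(-325 + 0\right) + 419} = \frac{1}{-325 + 419} = \frac{1}{94}$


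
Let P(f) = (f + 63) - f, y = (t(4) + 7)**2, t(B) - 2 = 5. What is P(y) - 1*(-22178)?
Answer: 22241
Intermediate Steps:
t(B) = 7 (t(B) = 2 + 5 = 7)
y = 196 (y = (7 + 7)**2 = 14**2 = 196)
P(f) = 63 (P(f) = (63 + f) - f = 63)
P(y) - 1*(-22178) = 63 - 1*(-22178) = 63 + 22178 = 22241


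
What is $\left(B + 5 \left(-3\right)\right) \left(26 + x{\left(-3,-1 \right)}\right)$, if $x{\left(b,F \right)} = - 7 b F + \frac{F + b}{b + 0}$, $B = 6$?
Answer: $-57$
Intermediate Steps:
$x{\left(b,F \right)} = \frac{F + b}{b} - 7 F b$ ($x{\left(b,F \right)} = - 7 F b + \frac{F + b}{b} = \frac{F + b}{b} - 7 F b$)
$\left(B + 5 \left(-3\right)\right) \left(26 + x{\left(-3,-1 \right)}\right) = \left(6 + 5 \left(-3\right)\right) \left(26 - \left(- \frac{4}{3} + 21\right)\right) = \left(6 - 15\right) \left(26 - \frac{59}{3}\right) = - 9 \left(26 + \left(1 + \frac{1}{3} - 21\right)\right) = - 9 \left(26 - \frac{59}{3}\right) = \left(-9\right) \frac{19}{3} = -57$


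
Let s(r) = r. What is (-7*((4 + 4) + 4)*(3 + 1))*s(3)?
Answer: -1008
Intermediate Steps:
(-7*((4 + 4) + 4)*(3 + 1))*s(3) = -7*((4 + 4) + 4)*(3 + 1)*3 = -7*(8 + 4)*4*3 = -84*4*3 = -7*48*3 = -336*3 = -1008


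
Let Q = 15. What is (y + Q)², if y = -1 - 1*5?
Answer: 81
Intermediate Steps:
y = -6 (y = -1 - 5 = -6)
(y + Q)² = (-6 + 15)² = 9² = 81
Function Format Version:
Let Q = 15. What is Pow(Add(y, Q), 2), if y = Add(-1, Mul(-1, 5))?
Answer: 81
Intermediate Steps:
y = -6 (y = Add(-1, -5) = -6)
Pow(Add(y, Q), 2) = Pow(Add(-6, 15), 2) = Pow(9, 2) = 81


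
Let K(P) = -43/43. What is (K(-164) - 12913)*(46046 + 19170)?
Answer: -842199424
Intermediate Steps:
K(P) = -1 (K(P) = -43*1/43 = -1)
(K(-164) - 12913)*(46046 + 19170) = (-1 - 12913)*(46046 + 19170) = -12914*65216 = -842199424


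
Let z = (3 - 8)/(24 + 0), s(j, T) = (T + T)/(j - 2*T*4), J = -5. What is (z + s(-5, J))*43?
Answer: -3569/168 ≈ -21.244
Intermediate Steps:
s(j, T) = 2*T/(j - 8*T) (s(j, T) = (2*T)/(j - 8*T) = 2*T/(j - 8*T))
z = -5/24 ≈ -0.20833
(z + s(-5, J))*43 = (-5/24 + 2*(-5)/(-5 - 8*(-5)))*43 = (-5/24 + 2*(-5)/(-5 + 40))*43 = (-5/24 + 2*(-5)/35)*43 = (-5/24 + 2*(-5)*(1/35))*43 = (-5/24 - 2/7)*43 = -83/168*43 = -3569/168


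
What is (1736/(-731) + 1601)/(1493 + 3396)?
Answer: 1168595/3573859 ≈ 0.32698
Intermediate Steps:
(1736/(-731) + 1601)/(1493 + 3396) = (1736*(-1/731) + 1601)/4889 = (-1736/731 + 1601)*(1/4889) = (1168595/731)*(1/4889) = 1168595/3573859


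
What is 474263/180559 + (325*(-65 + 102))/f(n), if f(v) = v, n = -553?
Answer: -1908954536/99849127 ≈ -19.118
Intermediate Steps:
474263/180559 + (325*(-65 + 102))/f(n) = 474263/180559 + (325*(-65 + 102))/(-553) = 474263*(1/180559) + (325*37)*(-1/553) = 474263/180559 + 12025*(-1/553) = 474263/180559 - 12025/553 = -1908954536/99849127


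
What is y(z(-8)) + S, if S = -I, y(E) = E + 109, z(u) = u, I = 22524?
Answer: -22423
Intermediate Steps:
y(E) = 109 + E
S = -22524 (S = -1*22524 = -22524)
y(z(-8)) + S = (109 - 8) - 22524 = 101 - 22524 = -22423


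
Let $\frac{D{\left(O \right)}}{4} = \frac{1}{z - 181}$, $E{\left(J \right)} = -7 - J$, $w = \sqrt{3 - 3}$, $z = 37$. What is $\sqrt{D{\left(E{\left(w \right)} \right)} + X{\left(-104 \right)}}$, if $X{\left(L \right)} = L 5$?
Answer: $\frac{i \sqrt{18721}}{6} \approx 22.804 i$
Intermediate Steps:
$X{\left(L \right)} = 5 L$
$w = 0$ ($w = \sqrt{0} = 0$)
$D{\left(O \right)} = - \frac{1}{36}$ ($D{\left(O \right)} = \frac{4}{37 - 181} = \frac{4}{-144} = 4 \left(- \frac{1}{144}\right) = - \frac{1}{36}$)
$\sqrt{D{\left(E{\left(w \right)} \right)} + X{\left(-104 \right)}} = \sqrt{- \frac{1}{36} + 5 \left(-104\right)} = \sqrt{- \frac{1}{36} - 520} = \sqrt{- \frac{18721}{36}} = \frac{i \sqrt{18721}}{6}$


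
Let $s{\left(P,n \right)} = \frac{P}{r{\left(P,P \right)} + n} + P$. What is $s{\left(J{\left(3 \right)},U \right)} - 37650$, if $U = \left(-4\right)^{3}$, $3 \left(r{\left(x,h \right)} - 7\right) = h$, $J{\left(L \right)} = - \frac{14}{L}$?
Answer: $- \frac{59531902}{1581} \approx -37655.0$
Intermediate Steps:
$r{\left(x,h \right)} = 7 + \frac{h}{3}$
$U = -64$
$s{\left(P,n \right)} = P + \frac{P}{7 + n + \frac{P}{3}}$ ($s{\left(P,n \right)} = \frac{P}{\left(7 + \frac{P}{3}\right) + n} + P = \frac{P}{7 + n + \frac{P}{3}} + P = P + \frac{P}{7 + n + \frac{P}{3}}$)
$s{\left(J{\left(3 \right)},U \right)} - 37650 = \frac{- \frac{14}{3} \left(24 - \frac{14}{3} + 3 \left(-64\right)\right)}{21 - \frac{14}{3} + 3 \left(-64\right)} - 37650 = \frac{\left(-14\right) \frac{1}{3} \left(24 - \frac{14}{3} - 192\right)}{21 - \frac{14}{3} - 192} - 37650 = - \frac{14 \left(24 - \frac{14}{3} - 192\right)}{3 \left(21 - \frac{14}{3} - 192\right)} - 37650 = \left(- \frac{14}{3}\right) \frac{1}{- \frac{527}{3}} \left(- \frac{518}{3}\right) - 37650 = \left(- \frac{14}{3}\right) \left(- \frac{3}{527}\right) \left(- \frac{518}{3}\right) - 37650 = - \frac{7252}{1581} - 37650 = - \frac{59531902}{1581}$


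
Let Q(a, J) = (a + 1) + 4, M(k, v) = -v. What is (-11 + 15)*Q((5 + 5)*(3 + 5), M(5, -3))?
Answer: 340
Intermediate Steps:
Q(a, J) = 5 + a (Q(a, J) = (1 + a) + 4 = 5 + a)
(-11 + 15)*Q((5 + 5)*(3 + 5), M(5, -3)) = (-11 + 15)*(5 + (5 + 5)*(3 + 5)) = 4*(5 + 10*8) = 4*(5 + 80) = 4*85 = 340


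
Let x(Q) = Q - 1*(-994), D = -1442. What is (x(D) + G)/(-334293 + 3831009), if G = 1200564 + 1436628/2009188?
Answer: 602815025609/1756389956652 ≈ 0.34321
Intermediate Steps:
x(Q) = 994 + Q (x(Q) = Q + 994 = 994 + Q)
G = 603040054665/502297 (G = 1200564 + 1436628*(1/2009188) = 1200564 + 359157/502297 = 603040054665/502297 ≈ 1.2006e+6)
(x(D) + G)/(-334293 + 3831009) = ((994 - 1442) + 603040054665/502297)/(-334293 + 3831009) = (-448 + 603040054665/502297)/3496716 = (602815025609/502297)*(1/3496716) = 602815025609/1756389956652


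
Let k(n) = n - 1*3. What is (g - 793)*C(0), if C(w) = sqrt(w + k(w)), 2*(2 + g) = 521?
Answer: -1069*I*sqrt(3)/2 ≈ -925.78*I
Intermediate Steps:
g = 517/2 (g = -2 + (1/2)*521 = -2 + 521/2 = 517/2 ≈ 258.50)
k(n) = -3 + n (k(n) = n - 3 = -3 + n)
C(w) = sqrt(-3 + 2*w) (C(w) = sqrt(w + (-3 + w)) = sqrt(-3 + 2*w))
(g - 793)*C(0) = (517/2 - 793)*sqrt(-3 + 2*0) = -1069*sqrt(-3 + 0)/2 = -1069*I*sqrt(3)/2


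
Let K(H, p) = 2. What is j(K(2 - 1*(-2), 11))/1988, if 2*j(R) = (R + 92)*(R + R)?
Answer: 47/497 ≈ 0.094567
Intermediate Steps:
j(R) = R*(92 + R) (j(R) = ((R + 92)*(R + R))/2 = ((92 + R)*(2*R))/2 = (2*R*(92 + R))/2 = R*(92 + R))
j(K(2 - 1*(-2), 11))/1988 = (2*(92 + 2))/1988 = (2*94)*(1/1988) = 188*(1/1988) = 47/497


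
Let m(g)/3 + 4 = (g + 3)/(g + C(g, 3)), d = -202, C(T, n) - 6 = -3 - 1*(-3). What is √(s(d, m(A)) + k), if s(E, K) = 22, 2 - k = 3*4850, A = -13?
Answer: 3*I*√1614 ≈ 120.52*I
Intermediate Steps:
C(T, n) = 6 (C(T, n) = 6 + (-3 - 1*(-3)) = 6 + (-3 + 3) = 6 + 0 = 6)
m(g) = -12 + 3*(3 + g)/(6 + g) (m(g) = -12 + 3*((g + 3)/(g + 6)) = -12 + 3*((3 + g)/(6 + g)) = -12 + 3*(3 + g)/(6 + g))
k = -14548 (k = 2 - 3*4850 = 2 - 1*14550 = 2 - 14550 = -14548)
√(s(d, m(A)) + k) = √(22 - 14548) = √(-14526) = 3*I*√1614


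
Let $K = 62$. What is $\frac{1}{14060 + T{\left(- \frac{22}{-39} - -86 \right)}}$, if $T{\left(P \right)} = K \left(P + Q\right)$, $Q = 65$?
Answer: $\frac{39}{914822} \approx 4.2631 \cdot 10^{-5}$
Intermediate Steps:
$T{\left(P \right)} = 4030 + 62 P$ ($T{\left(P \right)} = 62 \left(P + 65\right) = 62 \left(65 + P\right) = 4030 + 62 P$)
$\frac{1}{14060 + T{\left(- \frac{22}{-39} - -86 \right)}} = \frac{1}{14060 + \left(4030 + 62 \left(- \frac{22}{-39} - -86\right)\right)} = \frac{1}{14060 + \left(4030 + 62 \left(\left(-22\right) \left(- \frac{1}{39}\right) + 86\right)\right)} = \frac{1}{14060 + \left(4030 + 62 \left(\frac{22}{39} + 86\right)\right)} = \frac{1}{14060 + \left(4030 + 62 \cdot \frac{3376}{39}\right)} = \frac{1}{14060 + \left(4030 + \frac{209312}{39}\right)} = \frac{1}{14060 + \frac{366482}{39}} = \frac{1}{\frac{914822}{39}} = \frac{39}{914822}$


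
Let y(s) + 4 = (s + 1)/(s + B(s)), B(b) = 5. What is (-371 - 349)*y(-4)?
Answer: 5040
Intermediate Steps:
y(s) = -4 + (1 + s)/(5 + s) (y(s) = -4 + (s + 1)/(s + 5) = -4 + (1 + s)/(5 + s))
(-371 - 349)*y(-4) = (-371 - 349)*((-19 - 3*(-4))/(5 - 4)) = -720*(-19 + 12)/1 = -720*(-7) = 5040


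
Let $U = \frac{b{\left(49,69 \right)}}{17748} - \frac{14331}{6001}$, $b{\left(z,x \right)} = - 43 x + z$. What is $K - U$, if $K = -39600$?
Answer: $- \frac{124039875391}{3132522} \approx -39597.0$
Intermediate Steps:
$b{\left(z,x \right)} = z - 43 x$
$U = - \frac{7995809}{3132522}$ ($U = \frac{49 - 2967}{17748} - \frac{14331}{6001} = \left(49 - 2967\right) \frac{1}{17748} - \frac{843}{353} = \left(-2918\right) \frac{1}{17748} - \frac{843}{353} = - \frac{1459}{8874} - \frac{843}{353} = - \frac{7995809}{3132522} \approx -2.5525$)
$K - U = -39600 - - \frac{7995809}{3132522} = -39600 + \frac{7995809}{3132522} = - \frac{124039875391}{3132522}$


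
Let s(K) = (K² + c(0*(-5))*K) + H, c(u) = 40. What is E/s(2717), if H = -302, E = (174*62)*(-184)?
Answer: -1984992/7490467 ≈ -0.26500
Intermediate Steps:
E = -1984992 (E = 10788*(-184) = -1984992)
s(K) = -302 + K² + 40*K (s(K) = (K² + 40*K) - 302 = -302 + K² + 40*K)
E/s(2717) = -1984992/(-302 + 2717² + 40*2717) = -1984992/(-302 + 7382089 + 108680) = -1984992/7490467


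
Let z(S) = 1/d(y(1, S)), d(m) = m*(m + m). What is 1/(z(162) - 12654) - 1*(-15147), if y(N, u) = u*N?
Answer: 10060382135709/664183151 ≈ 15147.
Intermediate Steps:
y(N, u) = N*u
d(m) = 2*m² (d(m) = m*(2*m) = 2*m²)
z(S) = 1/(2*S²) (z(S) = 1/(2*(1*S)²) = 1/(2*S²))
1/(z(162) - 12654) - 1*(-15147) = 1/((½)/162² - 12654) - 1*(-15147) = 1/((½)*(1/26244) - 12654) + 15147 = 1/(1/52488 - 12654) + 15147 = 1/(-664183151/52488) + 15147 = -52488/664183151 + 15147 = 10060382135709/664183151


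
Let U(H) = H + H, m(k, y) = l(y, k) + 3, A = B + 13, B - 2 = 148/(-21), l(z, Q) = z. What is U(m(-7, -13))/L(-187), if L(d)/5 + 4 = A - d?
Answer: -42/2005 ≈ -0.020948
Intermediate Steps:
B = -106/21 (B = 2 + 148/(-21) = 2 + 148*(-1/21) = 2 - 148/21 = -106/21 ≈ -5.0476)
A = 167/21 (A = -106/21 + 13 = 167/21 ≈ 7.9524)
m(k, y) = 3 + y (m(k, y) = y + 3 = 3 + y)
L(d) = 415/21 - 5*d (L(d) = -20 + 5*(167/21 - d) = -20 + (835/21 - 5*d) = 415/21 - 5*d)
U(H) = 2*H
U(m(-7, -13))/L(-187) = (2*(3 - 13))/(415/21 - 5*(-187)) = (2*(-10))/(415/21 + 935) = -20/20050/21 = -20*21/20050 = -42/2005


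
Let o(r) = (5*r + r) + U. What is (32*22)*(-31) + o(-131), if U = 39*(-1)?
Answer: -22649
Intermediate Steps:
U = -39
o(r) = -39 + 6*r (o(r) = (5*r + r) - 39 = 6*r - 39 = -39 + 6*r)
(32*22)*(-31) + o(-131) = (32*22)*(-31) + (-39 + 6*(-131)) = 704*(-31) + (-39 - 786) = -21824 - 825 = -22649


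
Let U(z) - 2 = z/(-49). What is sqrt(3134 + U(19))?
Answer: sqrt(153645)/7 ≈ 55.997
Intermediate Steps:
U(z) = 2 - z/49 (U(z) = 2 + z/(-49) = 2 + z*(-1/49) = 2 - z/49)
sqrt(3134 + U(19)) = sqrt(3134 + (2 - 1/49*19)) = sqrt(3134 + (2 - 19/49)) = sqrt(3134 + 79/49) = sqrt(153645/49) = sqrt(153645)/7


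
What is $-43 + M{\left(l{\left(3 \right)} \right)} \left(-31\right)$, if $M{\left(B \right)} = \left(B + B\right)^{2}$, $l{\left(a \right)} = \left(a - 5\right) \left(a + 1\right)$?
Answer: $-7979$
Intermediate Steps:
$l{\left(a \right)} = \left(1 + a\right) \left(-5 + a\right)$ ($l{\left(a \right)} = \left(-5 + a\right) \left(1 + a\right) = \left(1 + a\right) \left(-5 + a\right)$)
$M{\left(B \right)} = 4 B^{2}$ ($M{\left(B \right)} = \left(2 B\right)^{2} = 4 B^{2}$)
$-43 + M{\left(l{\left(3 \right)} \right)} \left(-31\right) = -43 + 4 \left(-5 + 3^{2} - 12\right)^{2} \left(-31\right) = -43 + 4 \left(-5 + 9 - 12\right)^{2} \left(-31\right) = -43 + 4 \left(-8\right)^{2} \left(-31\right) = -43 + 4 \cdot 64 \left(-31\right) = -43 + 256 \left(-31\right) = -43 - 7936 = -7979$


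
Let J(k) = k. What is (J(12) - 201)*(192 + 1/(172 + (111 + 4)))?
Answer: -1487835/41 ≈ -36289.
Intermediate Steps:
(J(12) - 201)*(192 + 1/(172 + (111 + 4))) = (12 - 201)*(192 + 1/(172 + (111 + 4))) = -189*(192 + 1/(172 + 115)) = -189*(192 + 1/287) = -189*55105/287 = -1487835/41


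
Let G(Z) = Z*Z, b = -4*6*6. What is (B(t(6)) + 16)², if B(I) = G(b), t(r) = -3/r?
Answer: 430645504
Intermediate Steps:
b = -144 (b = -24*6 = -144)
G(Z) = Z²
B(I) = 20736 (B(I) = (-144)² = 20736)
(B(t(6)) + 16)² = (20736 + 16)² = 20752² = 430645504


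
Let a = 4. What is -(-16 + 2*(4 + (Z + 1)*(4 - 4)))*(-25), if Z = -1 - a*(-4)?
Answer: -200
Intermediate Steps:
Z = 15 (Z = -1 - 4*(-4) = -1 - 1*(-16) = -1 + 16 = 15)
-(-16 + 2*(4 + (Z + 1)*(4 - 4)))*(-25) = -(-16 + 2*(4 + (15 + 1)*(4 - 4)))*(-25) = -(-16 + 2*(4 + 16*0))*(-25) = -(-16 + 2*(4 + 0))*(-25) = -(-16 + 2*4)*(-25) = -(-16 + 8)*(-25) = -(-8)*(-25) = -1*200 = -200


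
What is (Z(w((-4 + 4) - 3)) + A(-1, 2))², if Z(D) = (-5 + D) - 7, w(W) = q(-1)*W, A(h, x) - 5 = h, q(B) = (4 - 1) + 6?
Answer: 1225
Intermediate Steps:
q(B) = 9 (q(B) = 3 + 6 = 9)
A(h, x) = 5 + h
w(W) = 9*W
Z(D) = -12 + D
(Z(w((-4 + 4) - 3)) + A(-1, 2))² = ((-12 + 9*((-4 + 4) - 3)) + (5 - 1))² = ((-12 + 9*(0 - 3)) + 4)² = ((-12 + 9*(-3)) + 4)² = ((-12 - 27) + 4)² = (-39 + 4)² = (-35)² = 1225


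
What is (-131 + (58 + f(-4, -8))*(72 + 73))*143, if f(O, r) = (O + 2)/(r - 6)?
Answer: 8308014/7 ≈ 1.1869e+6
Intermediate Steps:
f(O, r) = (2 + O)/(-6 + r)
(-131 + (58 + f(-4, -8))*(72 + 73))*143 = (-131 + (58 + (2 - 4)/(-6 - 8))*(72 + 73))*143 = (-131 + (58 - 2/(-14))*145)*143 = (-131 + (58 - 1/14*(-2))*145)*143 = (-131 + (58 + 1/7)*145)*143 = (-131 + (407/7)*145)*143 = (-131 + 59015/7)*143 = (58098/7)*143 = 8308014/7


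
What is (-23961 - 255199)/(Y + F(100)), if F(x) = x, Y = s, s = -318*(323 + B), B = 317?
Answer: 1994/1453 ≈ 1.3723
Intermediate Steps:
s = -203520 (s = -318*(323 + 317) = -318*640 = -203520)
Y = -203520
(-23961 - 255199)/(Y + F(100)) = (-23961 - 255199)/(-203520 + 100) = -279160/(-203420) = -279160*(-1/203420) = 1994/1453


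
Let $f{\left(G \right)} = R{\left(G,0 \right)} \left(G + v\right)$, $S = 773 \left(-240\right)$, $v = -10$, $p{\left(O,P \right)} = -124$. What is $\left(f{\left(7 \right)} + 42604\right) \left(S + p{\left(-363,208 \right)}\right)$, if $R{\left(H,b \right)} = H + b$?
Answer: $-7905278452$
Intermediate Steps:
$S = -185520$
$f{\left(G \right)} = G \left(-10 + G\right)$ ($f{\left(G \right)} = \left(G + 0\right) \left(G - 10\right) = G \left(-10 + G\right)$)
$\left(f{\left(7 \right)} + 42604\right) \left(S + p{\left(-363,208 \right)}\right) = \left(7 \left(-10 + 7\right) + 42604\right) \left(-185520 - 124\right) = \left(7 \left(-3\right) + 42604\right) \left(-185644\right) = \left(-21 + 42604\right) \left(-185644\right) = 42583 \left(-185644\right) = -7905278452$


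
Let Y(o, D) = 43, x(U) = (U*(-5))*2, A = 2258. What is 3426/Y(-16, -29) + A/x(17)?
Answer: 242663/3655 ≈ 66.392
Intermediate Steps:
x(U) = -10*U (x(U) = -5*U*2 = -10*U)
3426/Y(-16, -29) + A/x(17) = 3426/43 + 2258/((-10*17)) = 3426*(1/43) + 2258/(-170) = 3426/43 + 2258*(-1/170) = 3426/43 - 1129/85 = 242663/3655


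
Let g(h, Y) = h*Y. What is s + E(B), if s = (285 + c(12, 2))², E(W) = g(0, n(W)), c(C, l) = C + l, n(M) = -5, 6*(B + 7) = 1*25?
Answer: 89401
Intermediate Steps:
B = -17/6 (B = -7 + (1*25)/6 = -7 + (⅙)*25 = -7 + 25/6 = -17/6 ≈ -2.8333)
g(h, Y) = Y*h
E(W) = 0 (E(W) = -5*0 = 0)
s = 89401 (s = (285 + (12 + 2))² = (285 + 14)² = 299² = 89401)
s + E(B) = 89401 + 0 = 89401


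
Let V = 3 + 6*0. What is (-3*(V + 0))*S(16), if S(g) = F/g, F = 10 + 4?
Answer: -63/8 ≈ -7.8750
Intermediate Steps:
F = 14
V = 3 (V = 3 + 0 = 3)
S(g) = 14/g
(-3*(V + 0))*S(16) = (-3*(3 + 0))*(14/16) = (-3*3)*(14*(1/16)) = -9*7/8 = -63/8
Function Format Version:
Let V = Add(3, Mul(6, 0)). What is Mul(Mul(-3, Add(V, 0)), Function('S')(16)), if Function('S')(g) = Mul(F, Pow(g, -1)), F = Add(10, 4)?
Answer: Rational(-63, 8) ≈ -7.8750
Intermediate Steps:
F = 14
V = 3 (V = Add(3, 0) = 3)
Function('S')(g) = Mul(14, Pow(g, -1))
Mul(Mul(-3, Add(V, 0)), Function('S')(16)) = Mul(Mul(-3, Add(3, 0)), Mul(14, Pow(16, -1))) = Mul(Mul(-3, 3), Mul(14, Rational(1, 16))) = Mul(-9, Rational(7, 8)) = Rational(-63, 8)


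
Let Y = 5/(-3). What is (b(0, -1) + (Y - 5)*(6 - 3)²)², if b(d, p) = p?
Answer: 3721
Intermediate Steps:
Y = -5/3 (Y = 5*(-⅓) = -5/3 ≈ -1.6667)
(b(0, -1) + (Y - 5)*(6 - 3)²)² = (-1 + (-5/3 - 5)*(6 - 3)²)² = (-1 - 20/3*3²)² = (-1 - 20/3*9)² = (-1 - 60)² = (-61)² = 3721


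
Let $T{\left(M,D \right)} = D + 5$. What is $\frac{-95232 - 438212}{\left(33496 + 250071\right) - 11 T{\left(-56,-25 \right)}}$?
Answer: $- \frac{533444}{283787} \approx -1.8797$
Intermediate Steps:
$T{\left(M,D \right)} = 5 + D$
$\frac{-95232 - 438212}{\left(33496 + 250071\right) - 11 T{\left(-56,-25 \right)}} = \frac{-95232 - 438212}{\left(33496 + 250071\right) - 11 \left(5 - 25\right)} = - \frac{533444}{283567 - -220} = - \frac{533444}{283567 + 220} = - \frac{533444}{283787}$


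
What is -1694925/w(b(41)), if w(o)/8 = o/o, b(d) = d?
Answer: -1694925/8 ≈ -2.1187e+5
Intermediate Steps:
w(o) = 8 (w(o) = 8*(o/o) = 8*1 = 8)
-1694925/w(b(41)) = -1694925/8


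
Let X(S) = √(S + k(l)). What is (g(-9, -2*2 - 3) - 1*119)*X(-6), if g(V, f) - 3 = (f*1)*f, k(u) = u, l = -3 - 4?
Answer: -67*I*√13 ≈ -241.57*I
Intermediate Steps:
l = -7
X(S) = √(-7 + S) (X(S) = √(S - 7) = √(-7 + S))
g(V, f) = 3 + f² (g(V, f) = 3 + (f*1)*f = 3 + f*f = 3 + f²)
(g(-9, -2*2 - 3) - 1*119)*X(-6) = ((3 + (-2*2 - 3)²) - 1*119)*√(-7 - 6) = ((3 + (-4 - 3)²) - 119)*√(-13) = ((3 + (-7)²) - 119)*(I*√13) = ((3 + 49) - 119)*(I*√13) = (52 - 119)*(I*√13) = -67*I*√13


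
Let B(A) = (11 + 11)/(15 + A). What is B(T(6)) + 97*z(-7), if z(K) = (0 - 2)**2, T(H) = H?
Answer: 8170/21 ≈ 389.05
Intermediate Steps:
z(K) = 4 (z(K) = (-2)**2 = 4)
B(A) = 22/(15 + A)
B(T(6)) + 97*z(-7) = 22/(15 + 6) + 97*4 = 22/21 + 388 = 8170/21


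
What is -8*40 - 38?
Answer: -358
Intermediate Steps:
-8*40 - 38 = -320 - 38 = -358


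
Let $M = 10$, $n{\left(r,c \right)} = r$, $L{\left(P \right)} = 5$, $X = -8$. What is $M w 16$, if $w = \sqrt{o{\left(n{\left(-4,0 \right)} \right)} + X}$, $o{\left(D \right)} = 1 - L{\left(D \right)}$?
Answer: $320 i \sqrt{3} \approx 554.26 i$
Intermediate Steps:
$o{\left(D \right)} = -4$ ($o{\left(D \right)} = 1 - 5 = -4$)
$w = 2 i \sqrt{3}$ ($w = \sqrt{-4 - 8} = \sqrt{-12} = 2 i \sqrt{3} \approx 3.4641 i$)
$M w 16 = 10 \cdot 2 i \sqrt{3} \cdot 16 = 20 i \sqrt{3} \cdot 16 = 320 i \sqrt{3}$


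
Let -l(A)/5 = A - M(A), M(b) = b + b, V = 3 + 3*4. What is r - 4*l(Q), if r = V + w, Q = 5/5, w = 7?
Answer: 2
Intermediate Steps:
V = 15 (V = 3 + 12 = 15)
M(b) = 2*b
Q = 1 (Q = 5*(⅕) = 1)
r = 22 (r = 15 + 7 = 22)
l(A) = 5*A (l(A) = -5*(A - 2*A) = -(-5)*A = 5*A)
r - 4*l(Q) = 22 - 20 = 2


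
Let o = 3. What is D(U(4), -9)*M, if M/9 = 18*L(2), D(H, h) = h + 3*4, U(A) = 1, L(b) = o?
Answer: 1458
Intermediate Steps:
L(b) = 3
D(H, h) = 12 + h (D(H, h) = h + 12 = 12 + h)
M = 486 (M = 9*(18*3) = 9*54 = 486)
D(U(4), -9)*M = (12 - 9)*486 = 3*486 = 1458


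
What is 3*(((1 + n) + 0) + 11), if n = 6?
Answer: 54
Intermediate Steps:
3*(((1 + n) + 0) + 11) = 3*(((1 + 6) + 0) + 11) = 3*((7 + 0) + 11) = 3*(7 + 11) = 3*18 = 54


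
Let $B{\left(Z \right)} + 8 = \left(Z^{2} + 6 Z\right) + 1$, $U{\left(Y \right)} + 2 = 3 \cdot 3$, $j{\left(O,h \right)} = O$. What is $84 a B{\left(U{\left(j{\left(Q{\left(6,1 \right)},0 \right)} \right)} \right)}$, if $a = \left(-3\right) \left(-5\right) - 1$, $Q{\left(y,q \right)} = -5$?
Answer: $98784$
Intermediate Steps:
$U{\left(Y \right)} = 7$ ($U{\left(Y \right)} = -2 + 3 \cdot 3 = -2 + 9 = 7$)
$B{\left(Z \right)} = -7 + Z^{2} + 6 Z$ ($B{\left(Z \right)} = -8 + \left(\left(Z^{2} + 6 Z\right) + 1\right) = -8 + \left(1 + Z^{2} + 6 Z\right) = -7 + Z^{2} + 6 Z$)
$a = 14$ ($a = 15 - 1 = 14$)
$84 a B{\left(U{\left(j{\left(Q{\left(6,1 \right)},0 \right)} \right)} \right)} = 84 \cdot 14 \left(-7 + 7^{2} + 6 \cdot 7\right) = 1176 \left(-7 + 49 + 42\right) = 1176 \cdot 84 = 98784$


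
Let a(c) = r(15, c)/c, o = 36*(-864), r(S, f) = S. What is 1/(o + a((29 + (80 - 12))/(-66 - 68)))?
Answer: -97/3019098 ≈ -3.2129e-5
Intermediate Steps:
o = -31104
a(c) = 15/c
1/(o + a((29 + (80 - 12))/(-66 - 68))) = 1/(-31104 + 15/(((29 + (80 - 12))/(-66 - 68)))) = 1/(-31104 + 15/(((29 + 68)/(-134)))) = 1/(-31104 + 15/((97*(-1/134)))) = 1/(-31104 + 15/(-97/134)) = 1/(-31104 + 15*(-134/97)) = 1/(-31104 - 2010/97) = 1/(-3019098/97) = -97/3019098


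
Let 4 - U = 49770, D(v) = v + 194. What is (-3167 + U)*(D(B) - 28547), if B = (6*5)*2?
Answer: 1497633369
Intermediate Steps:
B = 60 (B = 30*2 = 60)
D(v) = 194 + v
U = -49766 (U = 4 - 1*49770 = 4 - 49770 = -49766)
(-3167 + U)*(D(B) - 28547) = (-3167 - 49766)*((194 + 60) - 28547) = -52933*(254 - 28547) = -52933*(-28293) = 1497633369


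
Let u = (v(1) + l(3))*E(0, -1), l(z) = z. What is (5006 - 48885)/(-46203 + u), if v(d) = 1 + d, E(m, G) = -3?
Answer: 43879/46218 ≈ 0.94939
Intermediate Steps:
u = -15 (u = ((1 + 1) + 3)*(-3) = (2 + 3)*(-3) = 5*(-3) = -15)
(5006 - 48885)/(-46203 + u) = (5006 - 48885)/(-46203 - 15) = -43879/(-46218) = -43879*(-1/46218) = 43879/46218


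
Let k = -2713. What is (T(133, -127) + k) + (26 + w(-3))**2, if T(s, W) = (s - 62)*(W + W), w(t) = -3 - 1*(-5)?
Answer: -19963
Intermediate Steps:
w(t) = 2 (w(t) = -3 + 5 = 2)
T(s, W) = 2*W*(-62 + s) (T(s, W) = (-62 + s)*(2*W) = 2*W*(-62 + s))
(T(133, -127) + k) + (26 + w(-3))**2 = (2*(-127)*(-62 + 133) - 2713) + (26 + 2)**2 = (2*(-127)*71 - 2713) + 28**2 = (-18034 - 2713) + 784 = -20747 + 784 = -19963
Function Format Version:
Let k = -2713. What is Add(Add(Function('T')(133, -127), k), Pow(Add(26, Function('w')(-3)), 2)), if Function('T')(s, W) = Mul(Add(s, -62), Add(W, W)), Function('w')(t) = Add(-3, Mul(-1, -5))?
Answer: -19963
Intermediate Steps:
Function('w')(t) = 2 (Function('w')(t) = Add(-3, 5) = 2)
Function('T')(s, W) = Mul(2, W, Add(-62, s)) (Function('T')(s, W) = Mul(Add(-62, s), Mul(2, W)) = Mul(2, W, Add(-62, s)))
Add(Add(Function('T')(133, -127), k), Pow(Add(26, Function('w')(-3)), 2)) = Add(Add(Mul(2, -127, Add(-62, 133)), -2713), Pow(Add(26, 2), 2)) = Add(Add(Mul(2, -127, 71), -2713), Pow(28, 2)) = Add(Add(-18034, -2713), 784) = Add(-20747, 784) = -19963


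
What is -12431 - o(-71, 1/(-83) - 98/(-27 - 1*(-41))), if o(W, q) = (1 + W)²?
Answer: -17331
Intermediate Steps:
-12431 - o(-71, 1/(-83) - 98/(-27 - 1*(-41))) = -12431 - (1 - 71)² = -12431 - 1*(-70)² = -12431 - 1*4900 = -12431 - 4900 = -17331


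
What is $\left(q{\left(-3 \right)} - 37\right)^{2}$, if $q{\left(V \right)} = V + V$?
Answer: $1849$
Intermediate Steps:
$q{\left(V \right)} = 2 V$
$\left(q{\left(-3 \right)} - 37\right)^{2} = \left(2 \left(-3\right) - 37\right)^{2} = \left(-6 - 37\right)^{2} = \left(-43\right)^{2} = 1849$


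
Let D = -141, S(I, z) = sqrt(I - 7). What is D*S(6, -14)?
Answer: -141*I ≈ -141.0*I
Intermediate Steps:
S(I, z) = sqrt(-7 + I)
D*S(6, -14) = -141*sqrt(-7 + 6) = -141*I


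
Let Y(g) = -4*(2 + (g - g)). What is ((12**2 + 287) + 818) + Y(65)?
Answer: 1241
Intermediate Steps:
Y(g) = -8 (Y(g) = -4*(2 + 0) = -4*2 = -8)
((12**2 + 287) + 818) + Y(65) = ((12**2 + 287) + 818) - 8 = ((144 + 287) + 818) - 8 = (431 + 818) - 8 = 1249 - 8 = 1241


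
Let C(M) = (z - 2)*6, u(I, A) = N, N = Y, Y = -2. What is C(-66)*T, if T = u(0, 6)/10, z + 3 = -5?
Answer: 12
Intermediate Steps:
z = -8 (z = -3 - 5 = -8)
N = -2
u(I, A) = -2
C(M) = -60 (C(M) = (-8 - 2)*6 = -10*6 = -60)
T = -1/5 (T = -2/10 = -2*1/10 = -1/5 ≈ -0.20000)
C(-66)*T = -60*(-1/5) = 12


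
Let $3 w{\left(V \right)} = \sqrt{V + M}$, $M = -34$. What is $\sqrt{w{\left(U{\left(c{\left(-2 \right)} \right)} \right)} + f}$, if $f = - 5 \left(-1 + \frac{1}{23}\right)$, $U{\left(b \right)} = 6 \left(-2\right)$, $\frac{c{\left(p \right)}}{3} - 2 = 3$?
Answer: $\frac{\sqrt{22770 + 1587 i \sqrt{46}}}{69} \approx 2.2442 + 0.5037 i$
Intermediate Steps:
$c{\left(p \right)} = 15$ ($c{\left(p \right)} = 6 + 3 \cdot 3 = 6 + 9 = 15$)
$U{\left(b \right)} = -12$
$w{\left(V \right)} = \frac{\sqrt{-34 + V}}{3}$ ($w{\left(V \right)} = \frac{\sqrt{V - 34}}{3} = \frac{\sqrt{-34 + V}}{3}$)
$f = \frac{110}{23}$ ($f = - 5 \left(-1 + \frac{1}{23}\right) = \left(-5\right) \left(- \frac{22}{23}\right) = \frac{110}{23} \approx 4.7826$)
$\sqrt{w{\left(U{\left(c{\left(-2 \right)} \right)} \right)} + f} = \sqrt{\frac{\sqrt{-34 - 12}}{3} + \frac{110}{23}} = \sqrt{\frac{\sqrt{-46}}{3} + \frac{110}{23}} = \sqrt{\frac{i \sqrt{46}}{3} + \frac{110}{23}} = \sqrt{\frac{110}{23} + \frac{i \sqrt{46}}{3}}$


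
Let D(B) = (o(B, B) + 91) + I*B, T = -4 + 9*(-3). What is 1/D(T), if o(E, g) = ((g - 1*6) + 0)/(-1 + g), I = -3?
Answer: 32/5925 ≈ 0.0054008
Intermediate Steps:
o(E, g) = (-6 + g)/(-1 + g) (o(E, g) = ((g - 6) + 0)/(-1 + g) = ((-6 + g) + 0)/(-1 + g) = (-6 + g)/(-1 + g))
T = -31 (T = -4 - 27 = -31)
D(B) = 91 - 3*B + (-6 + B)/(-1 + B) (D(B) = ((-6 + B)/(-1 + B) + 91) - 3*B = (91 + (-6 + B)/(-1 + B)) - 3*B = 91 - 3*B + (-6 + B)/(-1 + B))
1/D(T) = 1/((-97 - 3*(-31)**2 + 95*(-31))/(-1 - 31)) = 1/((-97 - 3*961 - 2945)/(-32)) = 1/(-(-97 - 2883 - 2945)/32) = 1/(-1/32*(-5925)) = 1/(5925/32) = 32/5925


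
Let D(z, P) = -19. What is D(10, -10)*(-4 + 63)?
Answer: -1121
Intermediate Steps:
D(10, -10)*(-4 + 63) = -19*(-4 + 63) = -19*59 = -1121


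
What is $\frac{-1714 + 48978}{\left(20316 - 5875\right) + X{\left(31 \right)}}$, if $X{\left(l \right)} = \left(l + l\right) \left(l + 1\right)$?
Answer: $\frac{47264}{16425} \approx 2.8776$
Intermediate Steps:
$X{\left(l \right)} = 2 l \left(1 + l\right)$
$\frac{-1714 + 48978}{\left(20316 - 5875\right) + X{\left(31 \right)}} = \frac{-1714 + 48978}{\left(20316 - 5875\right) + 2 \cdot 31 \left(1 + 31\right)} = \frac{47264}{\left(20316 - 5875\right) + 2 \cdot 31 \cdot 32} = \frac{47264}{14441 + 1984} = \frac{47264}{16425}$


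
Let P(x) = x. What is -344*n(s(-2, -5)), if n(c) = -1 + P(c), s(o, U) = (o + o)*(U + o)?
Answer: -9288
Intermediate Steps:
s(o, U) = 2*o*(U + o) (s(o, U) = (2*o)*(U + o) = 2*o*(U + o))
n(c) = -1 + c
-344*n(s(-2, -5)) = -344*(-1 + 2*(-2)*(-5 - 2)) = -344*(-1 + 2*(-2)*(-7)) = -344*(-1 + 28) = -344*27 = -9288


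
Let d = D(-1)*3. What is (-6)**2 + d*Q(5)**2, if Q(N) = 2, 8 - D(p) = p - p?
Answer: 132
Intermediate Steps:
D(p) = 8 (D(p) = 8 - (p - p) = 8 - 1*0 = 8 + 0 = 8)
d = 24 (d = 8*3 = 24)
(-6)**2 + d*Q(5)**2 = (-6)**2 + 24*2**2 = 36 + 24*4 = 36 + 96 = 132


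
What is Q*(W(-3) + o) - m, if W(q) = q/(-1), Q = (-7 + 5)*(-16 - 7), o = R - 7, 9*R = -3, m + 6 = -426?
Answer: 698/3 ≈ 232.67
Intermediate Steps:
m = -432 (m = -6 - 426 = -432)
R = -⅓ (R = (⅑)*(-3) = -⅓ ≈ -0.33333)
o = -22/3 (o = -⅓ - 7 = -22/3 ≈ -7.3333)
Q = 46 (Q = -2*(-23) = 46)
W(q) = -q (W(q) = q*(-1) = -q)
Q*(W(-3) + o) - m = 46*(-1*(-3) - 22/3) - 1*(-432) = 46*(3 - 22/3) + 432 = 46*(-13/3) + 432 = -598/3 + 432 = 698/3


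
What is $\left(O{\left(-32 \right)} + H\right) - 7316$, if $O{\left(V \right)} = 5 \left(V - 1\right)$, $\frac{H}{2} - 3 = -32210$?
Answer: $-71895$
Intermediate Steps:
$H = -64414$ ($H = 6 + 2 \left(-32210\right) = 6 - 64420 = -64414$)
$O{\left(V \right)} = -5 + 5 V$ ($O{\left(V \right)} = 5 \left(-1 + V\right) = -5 + 5 V$)
$\left(O{\left(-32 \right)} + H\right) - 7316 = \left(\left(-5 + 5 \left(-32\right)\right) - 64414\right) - 7316 = \left(\left(-5 - 160\right) - 64414\right) - 7316 = \left(-165 - 64414\right) - 7316 = -64579 - 7316 = -71895$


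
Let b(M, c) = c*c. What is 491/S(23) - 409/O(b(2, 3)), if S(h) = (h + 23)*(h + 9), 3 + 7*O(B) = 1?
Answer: 2107659/1472 ≈ 1431.8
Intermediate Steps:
b(M, c) = c**2
O(B) = -2/7 (O(B) = -3/7 + (1/7)*1 = -3/7 + 1/7 = -2/7)
S(h) = (9 + h)*(23 + h) (S(h) = (23 + h)*(9 + h) = (9 + h)*(23 + h))
491/S(23) - 409/O(b(2, 3)) = 491/(207 + 23**2 + 32*23) - 409/(-2/7) = 491/(207 + 529 + 736) - 409*(-7/2) = 491/1472 + 2863/2 = 2107659/1472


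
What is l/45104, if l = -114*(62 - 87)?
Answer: 1425/22552 ≈ 0.063187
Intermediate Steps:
l = 2850 (l = -114*(-25) = 2850)
l/45104 = 2850/45104 = 2850*(1/45104) = 1425/22552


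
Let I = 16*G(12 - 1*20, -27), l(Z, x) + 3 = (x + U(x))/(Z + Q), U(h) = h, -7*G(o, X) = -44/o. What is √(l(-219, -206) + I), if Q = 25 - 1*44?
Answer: 3*I*√21777/119 ≈ 3.7203*I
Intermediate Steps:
Q = -19 (Q = 25 - 44 = -19)
G(o, X) = 44/(7*o) (G(o, X) = -(-44)/(7*o) = 44/(7*o))
l(Z, x) = -3 + 2*x/(-19 + Z) (l(Z, x) = -3 + (x + x)/(Z - 19) = -3 + (2*x)/(-19 + Z) = -3 + 2*x/(-19 + Z))
I = -88/7 (I = 16*(44/(7*(12 - 1*20))) = 16*(44/(7*(12 - 20))) = 16*((44/7)/(-8)) = 16*((44/7)*(-⅛)) = 16*(-11/14) = -88/7 ≈ -12.571)
√(l(-219, -206) + I) = √((57 - 3*(-219) + 2*(-206))/(-19 - 219) - 88/7) = √((57 + 657 - 412)/(-238) - 88/7) = √(-1/238*302 - 88/7) = √(-151/119 - 88/7) = √(-1647/119) = 3*I*√21777/119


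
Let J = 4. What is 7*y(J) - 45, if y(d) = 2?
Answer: -31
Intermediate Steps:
7*y(J) - 45 = 7*2 - 45 = 14 - 45 = -31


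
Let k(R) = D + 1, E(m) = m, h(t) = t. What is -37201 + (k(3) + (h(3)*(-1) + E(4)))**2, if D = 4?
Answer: -37165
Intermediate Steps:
k(R) = 5 (k(R) = 4 + 1 = 5)
-37201 + (k(3) + (h(3)*(-1) + E(4)))**2 = -37201 + (5 + (3*(-1) + 4))**2 = -37201 + (5 + (-3 + 4))**2 = -37201 + (5 + 1)**2 = -37201 + 6**2 = -37201 + 36 = -37165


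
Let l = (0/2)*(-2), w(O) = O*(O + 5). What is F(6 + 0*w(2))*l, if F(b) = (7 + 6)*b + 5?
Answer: 0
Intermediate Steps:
w(O) = O*(5 + O)
F(b) = 5 + 13*b (F(b) = 13*b + 5 = 5 + 13*b)
l = 0 (l = ((½)*0)*(-2) = 0*(-2) = 0)
F(6 + 0*w(2))*l = (5 + 13*(6 + 0*(2*(5 + 2))))*0 = (5 + 13*(6 + 0*(2*7)))*0 = (5 + 13*(6 + 0*14))*0 = (5 + 13*(6 + 0))*0 = (5 + 13*6)*0 = (5 + 78)*0 = 83*0 = 0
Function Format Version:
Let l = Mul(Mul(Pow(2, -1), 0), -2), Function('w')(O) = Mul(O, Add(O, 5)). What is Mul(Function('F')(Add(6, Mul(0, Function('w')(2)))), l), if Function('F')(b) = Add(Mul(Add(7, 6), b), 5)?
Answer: 0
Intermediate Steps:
Function('w')(O) = Mul(O, Add(5, O))
Function('F')(b) = Add(5, Mul(13, b)) (Function('F')(b) = Add(Mul(13, b), 5) = Add(5, Mul(13, b)))
l = 0 (l = Mul(Mul(Rational(1, 2), 0), -2) = Mul(0, -2) = 0)
Mul(Function('F')(Add(6, Mul(0, Function('w')(2)))), l) = Mul(Add(5, Mul(13, Add(6, Mul(0, Mul(2, Add(5, 2)))))), 0) = Mul(Add(5, Mul(13, Add(6, Mul(0, Mul(2, 7))))), 0) = Mul(Add(5, Mul(13, Add(6, Mul(0, 14)))), 0) = Mul(Add(5, Mul(13, Add(6, 0))), 0) = Mul(Add(5, Mul(13, 6)), 0) = Mul(Add(5, 78), 0) = Mul(83, 0) = 0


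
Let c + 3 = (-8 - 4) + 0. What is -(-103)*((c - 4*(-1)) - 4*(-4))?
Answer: 515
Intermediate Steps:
c = -15 (c = -3 + ((-8 - 4) + 0) = -3 + (-12 + 0) = -3 - 12 = -15)
-(-103)*((c - 4*(-1)) - 4*(-4)) = -(-103)*((-15 - 4*(-1)) - 4*(-4)) = -(-103)*((-15 + 4) + 16) = -(-103)*(-11 + 16) = -(-103)*5 = -1*(-515) = 515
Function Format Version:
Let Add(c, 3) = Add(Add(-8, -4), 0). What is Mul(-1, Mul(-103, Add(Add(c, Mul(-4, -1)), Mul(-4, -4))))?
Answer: 515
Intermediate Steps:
c = -15 (c = Add(-3, Add(Add(-8, -4), 0)) = Add(-3, Add(-12, 0)) = Add(-3, -12) = -15)
Mul(-1, Mul(-103, Add(Add(c, Mul(-4, -1)), Mul(-4, -4)))) = Mul(-1, Mul(-103, Add(Add(-15, Mul(-4, -1)), Mul(-4, -4)))) = Mul(-1, Mul(-103, Add(Add(-15, 4), 16))) = Mul(-1, Mul(-103, Add(-11, 16))) = Mul(-1, Mul(-103, 5)) = Mul(-1, -515) = 515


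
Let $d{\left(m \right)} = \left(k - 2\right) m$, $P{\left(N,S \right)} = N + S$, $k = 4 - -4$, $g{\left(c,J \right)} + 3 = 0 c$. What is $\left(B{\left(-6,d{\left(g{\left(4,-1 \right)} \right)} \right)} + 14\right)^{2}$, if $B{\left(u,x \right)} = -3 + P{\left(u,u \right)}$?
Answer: $1$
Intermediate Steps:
$g{\left(c,J \right)} = -3$ ($g{\left(c,J \right)} = -3 + 0 c = -3 + 0 = -3$)
$k = 8$ ($k = 4 + 4 = 8$)
$d{\left(m \right)} = 6 m$ ($d{\left(m \right)} = \left(8 - 2\right) m = 6 m$)
$B{\left(u,x \right)} = -3 + 2 u$ ($B{\left(u,x \right)} = -3 + \left(u + u\right) = -3 + 2 u$)
$\left(B{\left(-6,d{\left(g{\left(4,-1 \right)} \right)} \right)} + 14\right)^{2} = \left(\left(-3 + 2 \left(-6\right)\right) + 14\right)^{2} = \left(\left(-3 - 12\right) + 14\right)^{2} = \left(-15 + 14\right)^{2} = \left(-1\right)^{2} = 1$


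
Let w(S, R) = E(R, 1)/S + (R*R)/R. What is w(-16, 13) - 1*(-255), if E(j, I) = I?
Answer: 4287/16 ≈ 267.94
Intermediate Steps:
w(S, R) = R + 1/S (w(S, R) = 1/S + (R*R)/R = 1/S + R²/R = 1/S + R = R + 1/S)
w(-16, 13) - 1*(-255) = (13 + 1/(-16)) - 1*(-255) = (13 - 1/16) + 255 = 207/16 + 255 = 4287/16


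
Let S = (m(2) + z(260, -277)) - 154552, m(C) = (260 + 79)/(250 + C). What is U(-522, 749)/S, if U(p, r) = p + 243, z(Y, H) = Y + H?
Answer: 23436/12983683 ≈ 0.0018050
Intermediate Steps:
z(Y, H) = H + Y
m(C) = 339/(250 + C)
U(p, r) = 243 + p
S = -12983683/84 (S = (339/(250 + 2) + (-277 + 260)) - 154552 = (339/252 - 17) - 154552 = (339*(1/252) - 17) - 154552 = (113/84 - 17) - 154552 = -1315/84 - 154552 = -12983683/84 ≈ -1.5457e+5)
U(-522, 749)/S = (243 - 522)/(-12983683/84) = -279*(-84/12983683) = 23436/12983683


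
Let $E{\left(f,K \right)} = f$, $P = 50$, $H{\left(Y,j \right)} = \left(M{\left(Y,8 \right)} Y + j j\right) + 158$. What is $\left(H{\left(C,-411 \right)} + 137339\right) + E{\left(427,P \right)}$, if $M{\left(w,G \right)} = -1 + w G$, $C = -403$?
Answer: $1606520$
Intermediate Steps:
$M{\left(w,G \right)} = -1 + G w$
$H{\left(Y,j \right)} = 158 + j^{2} + Y \left(-1 + 8 Y\right)$ ($H{\left(Y,j \right)} = \left(\left(-1 + 8 Y\right) Y + j j\right) + 158 = \left(Y \left(-1 + 8 Y\right) + j^{2}\right) + 158 = \left(j^{2} + Y \left(-1 + 8 Y\right)\right) + 158 = 158 + j^{2} + Y \left(-1 + 8 Y\right)$)
$\left(H{\left(C,-411 \right)} + 137339\right) + E{\left(427,P \right)} = \left(\left(158 + \left(-411\right)^{2} - 403 \left(-1 + 8 \left(-403\right)\right)\right) + 137339\right) + 427 = \left(\left(158 + 168921 - 403 \left(-1 - 3224\right)\right) + 137339\right) + 427 = \left(\left(158 + 168921 - -1299675\right) + 137339\right) + 427 = \left(\left(158 + 168921 + 1299675\right) + 137339\right) + 427 = \left(1468754 + 137339\right) + 427 = 1606093 + 427 = 1606520$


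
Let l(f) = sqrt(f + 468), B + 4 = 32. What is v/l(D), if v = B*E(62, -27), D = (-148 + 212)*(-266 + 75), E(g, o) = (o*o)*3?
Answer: -30618*I*sqrt(2939)/2939 ≈ -564.78*I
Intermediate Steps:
B = 28 (B = -4 + 32 = 28)
E(g, o) = 3*o**2 (E(g, o) = o**2*3 = 3*o**2)
D = -12224 (D = 64*(-191) = -12224)
l(f) = sqrt(468 + f)
v = 61236 (v = 28*(3*(-27)**2) = 28*(3*729) = 28*2187 = 61236)
v/l(D) = 61236/(sqrt(468 - 12224)) = 61236/(sqrt(-11756)) = 61236/((2*I*sqrt(2939))) = 61236*(-I*sqrt(2939)/5878) = -30618*I*sqrt(2939)/2939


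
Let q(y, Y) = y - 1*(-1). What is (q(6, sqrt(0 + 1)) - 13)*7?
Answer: -42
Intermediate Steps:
q(y, Y) = 1 + y (q(y, Y) = y + 1 = 1 + y)
(q(6, sqrt(0 + 1)) - 13)*7 = ((1 + 6) - 13)*7 = (7 - 13)*7 = -6*7 = -42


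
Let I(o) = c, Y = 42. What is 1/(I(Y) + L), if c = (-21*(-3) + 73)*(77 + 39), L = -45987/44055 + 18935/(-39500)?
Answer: 23202300/366004142561 ≈ 6.3393e-5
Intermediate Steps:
L = -35342239/23202300 (L = -45987*1/44055 + 18935*(-1/39500) = -15329/14685 - 3787/7900 = -35342239/23202300 ≈ -1.5232)
c = 15776 (c = (63 + 73)*116 = 136*116 = 15776)
I(o) = 15776
1/(I(Y) + L) = 1/(15776 - 35342239/23202300) = 1/(366004142561/23202300) = 23202300/366004142561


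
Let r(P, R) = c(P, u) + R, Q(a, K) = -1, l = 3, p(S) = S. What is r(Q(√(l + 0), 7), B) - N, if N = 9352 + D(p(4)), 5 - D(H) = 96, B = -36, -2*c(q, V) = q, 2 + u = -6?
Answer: -18593/2 ≈ -9296.5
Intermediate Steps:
u = -8 (u = -2 - 6 = -8)
c(q, V) = -q/2
D(H) = -91 (D(H) = 5 - 1*96 = 5 - 96 = -91)
r(P, R) = R - P/2 (r(P, R) = -P/2 + R = R - P/2)
N = 9261 (N = 9352 - 91 = 9261)
r(Q(√(l + 0), 7), B) - N = (-36 - ½*(-1)) - 1*9261 = (-36 + ½) - 9261 = -71/2 - 9261 = -18593/2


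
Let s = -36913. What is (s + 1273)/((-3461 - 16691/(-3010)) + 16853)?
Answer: -107276400/40326611 ≈ -2.6602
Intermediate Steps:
(s + 1273)/((-3461 - 16691/(-3010)) + 16853) = (-36913 + 1273)/((-3461 - 16691/(-3010)) + 16853) = -35640/((-3461 - 16691*(-1)/3010) + 16853) = -35640/((-3461 - 1*(-16691/3010)) + 16853) = -35640/((-3461 + 16691/3010) + 16853) = -35640/(-10400919/3010 + 16853) = -35640/40326611/3010 = -35640*3010/40326611 = -107276400/40326611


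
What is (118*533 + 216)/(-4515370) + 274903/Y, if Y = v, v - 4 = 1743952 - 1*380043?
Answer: 115521220968/615857184281 ≈ 0.18758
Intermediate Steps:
v = 1363913 (v = 4 + (1743952 - 1*380043) = 4 + (1743952 - 380043) = 4 + 1363909 = 1363913)
Y = 1363913
(118*533 + 216)/(-4515370) + 274903/Y = (118*533 + 216)/(-4515370) + 274903/1363913 = (62894 + 216)*(-1/4515370) + 274903*(1/1363913) = 63110*(-1/4515370) + 274903/1363913 = -6311/451537 + 274903/1363913 = 115521220968/615857184281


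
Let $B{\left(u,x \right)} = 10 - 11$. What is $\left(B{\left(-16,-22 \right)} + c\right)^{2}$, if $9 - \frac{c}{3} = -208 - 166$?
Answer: $1317904$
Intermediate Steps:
$B{\left(u,x \right)} = -1$ ($B{\left(u,x \right)} = 10 - 11 = -1$)
$c = 1149$ ($c = 27 - 3 \left(-208 - 166\right) = 27 - -1122 = 27 + 1122 = 1149$)
$\left(B{\left(-16,-22 \right)} + c\right)^{2} = \left(-1 + 1149\right)^{2} = 1148^{2} = 1317904$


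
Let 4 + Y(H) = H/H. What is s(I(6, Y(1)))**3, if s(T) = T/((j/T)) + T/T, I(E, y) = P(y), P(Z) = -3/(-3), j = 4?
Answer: 125/64 ≈ 1.9531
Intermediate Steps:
Y(H) = -3 (Y(H) = -4 + H/H = -4 + 1 = -3)
P(Z) = 1 (P(Z) = -3*(-1/3) = 1)
I(E, y) = 1
s(T) = 1 + T**2/4 (s(T) = T/((4/T)) + T/T = T*(T/4) + 1 = T**2/4 + 1 = 1 + T**2/4)
s(I(6, Y(1)))**3 = (1 + (1/4)*1**2)**3 = (1 + (1/4)*1)**3 = (1 + 1/4)**3 = (5/4)**3 = 125/64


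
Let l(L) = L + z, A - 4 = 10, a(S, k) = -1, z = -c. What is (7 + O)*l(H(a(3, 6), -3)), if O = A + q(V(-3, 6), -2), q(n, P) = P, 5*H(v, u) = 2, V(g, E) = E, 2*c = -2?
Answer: 133/5 ≈ 26.600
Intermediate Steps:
c = -1 (c = (½)*(-2) = -1)
z = 1 (z = -1*(-1) = 1)
H(v, u) = ⅖ (H(v, u) = (⅕)*2 = ⅖)
A = 14 (A = 4 + 10 = 14)
l(L) = 1 + L (l(L) = L + 1 = 1 + L)
O = 12 (O = 14 - 2 = 12)
(7 + O)*l(H(a(3, 6), -3)) = (7 + 12)*(1 + ⅖) = 19*(7/5) = 133/5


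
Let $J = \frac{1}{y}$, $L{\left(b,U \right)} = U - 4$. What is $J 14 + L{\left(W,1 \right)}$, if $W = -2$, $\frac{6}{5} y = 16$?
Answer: $- \frac{39}{20} \approx -1.95$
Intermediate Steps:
$y = \frac{40}{3}$ ($y = \frac{5}{6} \cdot 16 = \frac{40}{3} \approx 13.333$)
$L{\left(b,U \right)} = -4 + U$ ($L{\left(b,U \right)} = U - 4 = -4 + U$)
$J = \frac{3}{40}$ ($J = \frac{1}{\frac{40}{3}} = \frac{3}{40} \approx 0.075$)
$J 14 + L{\left(W,1 \right)} = \frac{3}{40} \cdot 14 + \left(-4 + 1\right) = \frac{21}{20} - 3 = - \frac{39}{20}$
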